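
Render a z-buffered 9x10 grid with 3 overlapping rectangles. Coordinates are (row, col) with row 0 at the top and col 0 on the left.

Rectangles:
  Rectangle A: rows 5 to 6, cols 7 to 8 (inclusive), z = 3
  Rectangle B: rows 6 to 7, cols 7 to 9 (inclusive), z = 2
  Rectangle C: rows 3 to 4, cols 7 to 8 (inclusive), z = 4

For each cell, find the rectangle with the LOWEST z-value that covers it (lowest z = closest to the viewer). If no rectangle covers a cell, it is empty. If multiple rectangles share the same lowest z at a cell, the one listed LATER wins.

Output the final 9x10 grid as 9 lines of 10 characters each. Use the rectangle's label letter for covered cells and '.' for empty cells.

..........
..........
..........
.......CC.
.......CC.
.......AA.
.......BBB
.......BBB
..........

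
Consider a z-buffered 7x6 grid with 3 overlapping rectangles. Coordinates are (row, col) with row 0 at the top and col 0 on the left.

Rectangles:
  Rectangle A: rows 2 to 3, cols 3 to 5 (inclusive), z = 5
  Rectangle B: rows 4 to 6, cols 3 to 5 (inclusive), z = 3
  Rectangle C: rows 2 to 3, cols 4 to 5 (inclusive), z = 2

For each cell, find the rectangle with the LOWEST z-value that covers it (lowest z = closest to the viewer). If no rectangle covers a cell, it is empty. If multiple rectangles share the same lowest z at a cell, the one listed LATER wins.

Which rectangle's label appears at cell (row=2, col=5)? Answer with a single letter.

Check cell (2,5):
  A: rows 2-3 cols 3-5 z=5 -> covers; best now A (z=5)
  B: rows 4-6 cols 3-5 -> outside (row miss)
  C: rows 2-3 cols 4-5 z=2 -> covers; best now C (z=2)
Winner: C at z=2

Answer: C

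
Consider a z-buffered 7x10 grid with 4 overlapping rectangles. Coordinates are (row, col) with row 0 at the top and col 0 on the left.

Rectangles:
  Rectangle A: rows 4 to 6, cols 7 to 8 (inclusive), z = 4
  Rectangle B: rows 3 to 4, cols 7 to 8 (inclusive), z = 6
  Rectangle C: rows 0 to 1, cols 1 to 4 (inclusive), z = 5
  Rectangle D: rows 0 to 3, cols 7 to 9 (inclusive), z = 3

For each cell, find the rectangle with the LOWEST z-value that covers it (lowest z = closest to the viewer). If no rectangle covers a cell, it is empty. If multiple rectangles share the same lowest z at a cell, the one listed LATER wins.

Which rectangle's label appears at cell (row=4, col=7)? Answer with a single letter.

Answer: A

Derivation:
Check cell (4,7):
  A: rows 4-6 cols 7-8 z=4 -> covers; best now A (z=4)
  B: rows 3-4 cols 7-8 z=6 -> covers; best now A (z=4)
  C: rows 0-1 cols 1-4 -> outside (row miss)
  D: rows 0-3 cols 7-9 -> outside (row miss)
Winner: A at z=4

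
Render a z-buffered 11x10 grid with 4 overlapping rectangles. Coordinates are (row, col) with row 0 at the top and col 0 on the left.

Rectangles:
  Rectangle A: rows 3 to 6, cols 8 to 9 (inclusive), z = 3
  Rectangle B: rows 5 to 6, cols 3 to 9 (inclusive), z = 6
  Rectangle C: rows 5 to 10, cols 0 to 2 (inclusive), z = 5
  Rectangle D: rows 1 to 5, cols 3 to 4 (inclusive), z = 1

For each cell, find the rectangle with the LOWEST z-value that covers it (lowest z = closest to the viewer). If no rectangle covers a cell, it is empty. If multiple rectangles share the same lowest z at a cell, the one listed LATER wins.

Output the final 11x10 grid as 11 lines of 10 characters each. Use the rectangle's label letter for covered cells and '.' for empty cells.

..........
...DD.....
...DD.....
...DD...AA
...DD...AA
CCCDDBBBAA
CCCBBBBBAA
CCC.......
CCC.......
CCC.......
CCC.......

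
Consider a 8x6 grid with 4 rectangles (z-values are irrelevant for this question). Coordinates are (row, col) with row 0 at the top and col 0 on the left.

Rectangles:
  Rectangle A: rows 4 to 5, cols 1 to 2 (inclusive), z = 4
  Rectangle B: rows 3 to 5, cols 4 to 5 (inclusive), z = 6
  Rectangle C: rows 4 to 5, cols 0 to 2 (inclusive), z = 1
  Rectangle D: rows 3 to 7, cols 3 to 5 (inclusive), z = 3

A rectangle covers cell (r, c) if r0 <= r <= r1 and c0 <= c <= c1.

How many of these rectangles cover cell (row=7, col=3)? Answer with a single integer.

Answer: 1

Derivation:
Check cell (7,3):
  A: rows 4-5 cols 1-2 -> outside (row miss)
  B: rows 3-5 cols 4-5 -> outside (row miss)
  C: rows 4-5 cols 0-2 -> outside (row miss)
  D: rows 3-7 cols 3-5 -> covers
Count covering = 1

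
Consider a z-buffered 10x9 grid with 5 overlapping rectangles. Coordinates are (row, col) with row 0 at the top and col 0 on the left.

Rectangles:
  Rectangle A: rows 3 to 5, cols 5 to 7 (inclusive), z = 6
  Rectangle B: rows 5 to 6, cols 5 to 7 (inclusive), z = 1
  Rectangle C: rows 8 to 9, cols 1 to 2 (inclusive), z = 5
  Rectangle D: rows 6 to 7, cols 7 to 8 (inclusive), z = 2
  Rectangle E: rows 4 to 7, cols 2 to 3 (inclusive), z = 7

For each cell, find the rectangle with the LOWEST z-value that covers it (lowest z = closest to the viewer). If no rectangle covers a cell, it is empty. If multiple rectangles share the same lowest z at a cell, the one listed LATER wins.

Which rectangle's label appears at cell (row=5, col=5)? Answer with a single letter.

Answer: B

Derivation:
Check cell (5,5):
  A: rows 3-5 cols 5-7 z=6 -> covers; best now A (z=6)
  B: rows 5-6 cols 5-7 z=1 -> covers; best now B (z=1)
  C: rows 8-9 cols 1-2 -> outside (row miss)
  D: rows 6-7 cols 7-8 -> outside (row miss)
  E: rows 4-7 cols 2-3 -> outside (col miss)
Winner: B at z=1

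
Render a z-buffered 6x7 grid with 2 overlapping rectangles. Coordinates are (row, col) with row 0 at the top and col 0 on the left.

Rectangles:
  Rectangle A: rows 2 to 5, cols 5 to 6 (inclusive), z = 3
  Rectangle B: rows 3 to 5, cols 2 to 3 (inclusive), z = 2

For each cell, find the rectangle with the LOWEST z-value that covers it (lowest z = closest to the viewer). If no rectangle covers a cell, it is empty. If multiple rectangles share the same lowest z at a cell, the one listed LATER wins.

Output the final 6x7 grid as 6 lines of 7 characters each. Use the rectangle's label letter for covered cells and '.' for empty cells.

.......
.......
.....AA
..BB.AA
..BB.AA
..BB.AA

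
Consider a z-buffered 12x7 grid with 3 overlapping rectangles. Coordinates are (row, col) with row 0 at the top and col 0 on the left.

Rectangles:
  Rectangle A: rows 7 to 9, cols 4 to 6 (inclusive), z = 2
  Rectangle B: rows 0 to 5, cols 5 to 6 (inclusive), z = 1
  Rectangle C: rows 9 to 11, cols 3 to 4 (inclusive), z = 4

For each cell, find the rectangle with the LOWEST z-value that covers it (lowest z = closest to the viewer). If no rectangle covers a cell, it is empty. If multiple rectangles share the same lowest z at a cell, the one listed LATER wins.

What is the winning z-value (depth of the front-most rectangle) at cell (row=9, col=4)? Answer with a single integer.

Answer: 2

Derivation:
Check cell (9,4):
  A: rows 7-9 cols 4-6 z=2 -> covers; best now A (z=2)
  B: rows 0-5 cols 5-6 -> outside (row miss)
  C: rows 9-11 cols 3-4 z=4 -> covers; best now A (z=2)
Winner: A at z=2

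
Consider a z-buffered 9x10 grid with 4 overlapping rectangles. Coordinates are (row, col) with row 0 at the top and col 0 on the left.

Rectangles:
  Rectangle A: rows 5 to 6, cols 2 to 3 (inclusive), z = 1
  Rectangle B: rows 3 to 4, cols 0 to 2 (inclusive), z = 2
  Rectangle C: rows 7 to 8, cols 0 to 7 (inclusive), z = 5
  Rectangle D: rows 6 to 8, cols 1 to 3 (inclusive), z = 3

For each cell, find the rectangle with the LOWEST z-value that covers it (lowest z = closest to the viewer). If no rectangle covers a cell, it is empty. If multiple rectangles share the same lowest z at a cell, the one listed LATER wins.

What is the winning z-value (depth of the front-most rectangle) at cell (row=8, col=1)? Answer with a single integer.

Answer: 3

Derivation:
Check cell (8,1):
  A: rows 5-6 cols 2-3 -> outside (row miss)
  B: rows 3-4 cols 0-2 -> outside (row miss)
  C: rows 7-8 cols 0-7 z=5 -> covers; best now C (z=5)
  D: rows 6-8 cols 1-3 z=3 -> covers; best now D (z=3)
Winner: D at z=3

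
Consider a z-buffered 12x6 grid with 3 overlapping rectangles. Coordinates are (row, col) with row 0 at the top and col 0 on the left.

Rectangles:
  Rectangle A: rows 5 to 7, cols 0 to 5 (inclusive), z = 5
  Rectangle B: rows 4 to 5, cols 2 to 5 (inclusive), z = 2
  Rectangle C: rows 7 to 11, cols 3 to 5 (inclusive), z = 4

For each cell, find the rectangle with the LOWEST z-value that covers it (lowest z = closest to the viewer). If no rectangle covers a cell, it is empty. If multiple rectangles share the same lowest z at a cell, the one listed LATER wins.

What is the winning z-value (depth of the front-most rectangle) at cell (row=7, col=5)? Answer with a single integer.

Answer: 4

Derivation:
Check cell (7,5):
  A: rows 5-7 cols 0-5 z=5 -> covers; best now A (z=5)
  B: rows 4-5 cols 2-5 -> outside (row miss)
  C: rows 7-11 cols 3-5 z=4 -> covers; best now C (z=4)
Winner: C at z=4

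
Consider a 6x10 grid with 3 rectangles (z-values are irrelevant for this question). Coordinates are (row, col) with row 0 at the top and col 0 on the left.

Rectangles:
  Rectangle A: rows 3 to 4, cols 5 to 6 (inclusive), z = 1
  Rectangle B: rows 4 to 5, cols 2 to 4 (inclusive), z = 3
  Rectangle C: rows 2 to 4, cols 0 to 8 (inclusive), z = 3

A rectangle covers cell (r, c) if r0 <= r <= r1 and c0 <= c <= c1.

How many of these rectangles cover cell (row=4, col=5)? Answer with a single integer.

Check cell (4,5):
  A: rows 3-4 cols 5-6 -> covers
  B: rows 4-5 cols 2-4 -> outside (col miss)
  C: rows 2-4 cols 0-8 -> covers
Count covering = 2

Answer: 2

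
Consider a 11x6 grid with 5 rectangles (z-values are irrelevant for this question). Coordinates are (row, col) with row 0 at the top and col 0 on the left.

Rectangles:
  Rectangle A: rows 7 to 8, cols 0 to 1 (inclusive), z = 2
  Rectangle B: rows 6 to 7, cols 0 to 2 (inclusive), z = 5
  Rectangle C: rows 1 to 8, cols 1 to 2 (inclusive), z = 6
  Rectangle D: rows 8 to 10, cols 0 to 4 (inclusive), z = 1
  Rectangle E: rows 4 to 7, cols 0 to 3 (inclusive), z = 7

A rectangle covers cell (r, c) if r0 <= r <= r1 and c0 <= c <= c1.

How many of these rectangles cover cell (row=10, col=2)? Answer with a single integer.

Answer: 1

Derivation:
Check cell (10,2):
  A: rows 7-8 cols 0-1 -> outside (row miss)
  B: rows 6-7 cols 0-2 -> outside (row miss)
  C: rows 1-8 cols 1-2 -> outside (row miss)
  D: rows 8-10 cols 0-4 -> covers
  E: rows 4-7 cols 0-3 -> outside (row miss)
Count covering = 1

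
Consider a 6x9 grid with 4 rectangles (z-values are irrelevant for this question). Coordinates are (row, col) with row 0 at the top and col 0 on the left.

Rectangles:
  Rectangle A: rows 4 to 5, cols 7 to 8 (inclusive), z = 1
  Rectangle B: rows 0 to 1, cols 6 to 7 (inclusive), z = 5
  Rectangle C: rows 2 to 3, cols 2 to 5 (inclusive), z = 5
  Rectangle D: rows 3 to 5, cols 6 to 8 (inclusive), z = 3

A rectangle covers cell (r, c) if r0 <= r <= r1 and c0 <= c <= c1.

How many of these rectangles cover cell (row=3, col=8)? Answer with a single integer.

Answer: 1

Derivation:
Check cell (3,8):
  A: rows 4-5 cols 7-8 -> outside (row miss)
  B: rows 0-1 cols 6-7 -> outside (row miss)
  C: rows 2-3 cols 2-5 -> outside (col miss)
  D: rows 3-5 cols 6-8 -> covers
Count covering = 1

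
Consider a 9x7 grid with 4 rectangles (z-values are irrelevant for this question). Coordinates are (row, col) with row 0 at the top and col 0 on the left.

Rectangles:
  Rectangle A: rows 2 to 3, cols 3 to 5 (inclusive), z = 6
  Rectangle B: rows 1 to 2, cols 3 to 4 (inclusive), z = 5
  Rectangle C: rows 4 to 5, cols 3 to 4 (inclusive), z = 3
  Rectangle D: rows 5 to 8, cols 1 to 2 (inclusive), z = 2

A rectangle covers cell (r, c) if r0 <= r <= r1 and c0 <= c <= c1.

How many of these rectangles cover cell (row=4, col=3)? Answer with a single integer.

Check cell (4,3):
  A: rows 2-3 cols 3-5 -> outside (row miss)
  B: rows 1-2 cols 3-4 -> outside (row miss)
  C: rows 4-5 cols 3-4 -> covers
  D: rows 5-8 cols 1-2 -> outside (row miss)
Count covering = 1

Answer: 1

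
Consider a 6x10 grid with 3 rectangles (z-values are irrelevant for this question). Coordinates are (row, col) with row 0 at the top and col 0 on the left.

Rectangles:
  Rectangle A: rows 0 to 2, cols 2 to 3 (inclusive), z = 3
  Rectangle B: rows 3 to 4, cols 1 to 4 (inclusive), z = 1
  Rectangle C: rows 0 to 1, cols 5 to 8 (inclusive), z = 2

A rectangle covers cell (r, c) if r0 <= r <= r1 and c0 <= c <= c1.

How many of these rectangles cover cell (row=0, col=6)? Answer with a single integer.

Check cell (0,6):
  A: rows 0-2 cols 2-3 -> outside (col miss)
  B: rows 3-4 cols 1-4 -> outside (row miss)
  C: rows 0-1 cols 5-8 -> covers
Count covering = 1

Answer: 1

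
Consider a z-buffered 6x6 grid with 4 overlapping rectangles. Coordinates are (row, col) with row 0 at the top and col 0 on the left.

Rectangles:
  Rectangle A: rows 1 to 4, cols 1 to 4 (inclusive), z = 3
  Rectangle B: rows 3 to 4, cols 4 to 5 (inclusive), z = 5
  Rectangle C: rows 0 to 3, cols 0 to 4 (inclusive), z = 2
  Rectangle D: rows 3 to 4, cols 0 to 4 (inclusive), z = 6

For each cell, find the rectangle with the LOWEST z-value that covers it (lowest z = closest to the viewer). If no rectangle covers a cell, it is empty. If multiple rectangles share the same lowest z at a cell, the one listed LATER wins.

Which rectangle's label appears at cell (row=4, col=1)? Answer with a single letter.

Answer: A

Derivation:
Check cell (4,1):
  A: rows 1-4 cols 1-4 z=3 -> covers; best now A (z=3)
  B: rows 3-4 cols 4-5 -> outside (col miss)
  C: rows 0-3 cols 0-4 -> outside (row miss)
  D: rows 3-4 cols 0-4 z=6 -> covers; best now A (z=3)
Winner: A at z=3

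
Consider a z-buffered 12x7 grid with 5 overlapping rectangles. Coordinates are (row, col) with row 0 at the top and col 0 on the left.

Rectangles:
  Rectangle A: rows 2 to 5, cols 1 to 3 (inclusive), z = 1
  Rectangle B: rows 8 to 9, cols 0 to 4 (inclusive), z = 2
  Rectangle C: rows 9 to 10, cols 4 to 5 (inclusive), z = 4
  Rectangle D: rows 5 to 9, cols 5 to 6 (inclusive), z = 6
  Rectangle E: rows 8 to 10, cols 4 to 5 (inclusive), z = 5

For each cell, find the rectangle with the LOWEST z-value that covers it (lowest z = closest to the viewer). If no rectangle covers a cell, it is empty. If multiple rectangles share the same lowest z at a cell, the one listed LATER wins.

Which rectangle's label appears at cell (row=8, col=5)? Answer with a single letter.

Check cell (8,5):
  A: rows 2-5 cols 1-3 -> outside (row miss)
  B: rows 8-9 cols 0-4 -> outside (col miss)
  C: rows 9-10 cols 4-5 -> outside (row miss)
  D: rows 5-9 cols 5-6 z=6 -> covers; best now D (z=6)
  E: rows 8-10 cols 4-5 z=5 -> covers; best now E (z=5)
Winner: E at z=5

Answer: E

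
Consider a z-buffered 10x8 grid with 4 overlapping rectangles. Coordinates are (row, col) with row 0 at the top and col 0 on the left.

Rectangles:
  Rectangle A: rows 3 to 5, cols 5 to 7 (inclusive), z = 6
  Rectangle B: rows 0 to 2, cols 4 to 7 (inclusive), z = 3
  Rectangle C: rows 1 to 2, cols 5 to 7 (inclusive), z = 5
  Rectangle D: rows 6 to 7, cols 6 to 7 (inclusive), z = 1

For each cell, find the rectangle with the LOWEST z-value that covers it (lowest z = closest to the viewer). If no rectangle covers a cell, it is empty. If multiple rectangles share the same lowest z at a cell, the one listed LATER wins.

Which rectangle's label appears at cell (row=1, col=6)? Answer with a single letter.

Check cell (1,6):
  A: rows 3-5 cols 5-7 -> outside (row miss)
  B: rows 0-2 cols 4-7 z=3 -> covers; best now B (z=3)
  C: rows 1-2 cols 5-7 z=5 -> covers; best now B (z=3)
  D: rows 6-7 cols 6-7 -> outside (row miss)
Winner: B at z=3

Answer: B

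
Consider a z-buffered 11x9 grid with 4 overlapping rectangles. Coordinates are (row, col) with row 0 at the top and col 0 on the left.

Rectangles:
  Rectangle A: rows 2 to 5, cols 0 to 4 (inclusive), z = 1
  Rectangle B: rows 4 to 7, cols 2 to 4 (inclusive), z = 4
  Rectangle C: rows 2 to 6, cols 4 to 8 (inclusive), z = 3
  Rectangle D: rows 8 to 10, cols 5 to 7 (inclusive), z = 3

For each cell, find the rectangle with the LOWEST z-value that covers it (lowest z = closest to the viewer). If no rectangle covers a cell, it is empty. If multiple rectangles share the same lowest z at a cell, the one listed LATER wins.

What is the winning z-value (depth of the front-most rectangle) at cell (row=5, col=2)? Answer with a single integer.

Answer: 1

Derivation:
Check cell (5,2):
  A: rows 2-5 cols 0-4 z=1 -> covers; best now A (z=1)
  B: rows 4-7 cols 2-4 z=4 -> covers; best now A (z=1)
  C: rows 2-6 cols 4-8 -> outside (col miss)
  D: rows 8-10 cols 5-7 -> outside (row miss)
Winner: A at z=1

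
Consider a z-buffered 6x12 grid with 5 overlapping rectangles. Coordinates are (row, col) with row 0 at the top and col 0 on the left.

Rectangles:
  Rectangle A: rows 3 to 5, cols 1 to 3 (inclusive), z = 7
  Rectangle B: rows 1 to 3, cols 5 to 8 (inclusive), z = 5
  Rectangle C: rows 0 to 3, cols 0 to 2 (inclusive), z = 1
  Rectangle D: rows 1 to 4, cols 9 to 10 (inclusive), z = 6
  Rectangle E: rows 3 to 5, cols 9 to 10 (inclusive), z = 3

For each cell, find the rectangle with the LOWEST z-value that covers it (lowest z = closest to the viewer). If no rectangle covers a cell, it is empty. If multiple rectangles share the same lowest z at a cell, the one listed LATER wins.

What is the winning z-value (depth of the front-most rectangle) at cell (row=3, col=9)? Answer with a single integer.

Check cell (3,9):
  A: rows 3-5 cols 1-3 -> outside (col miss)
  B: rows 1-3 cols 5-8 -> outside (col miss)
  C: rows 0-3 cols 0-2 -> outside (col miss)
  D: rows 1-4 cols 9-10 z=6 -> covers; best now D (z=6)
  E: rows 3-5 cols 9-10 z=3 -> covers; best now E (z=3)
Winner: E at z=3

Answer: 3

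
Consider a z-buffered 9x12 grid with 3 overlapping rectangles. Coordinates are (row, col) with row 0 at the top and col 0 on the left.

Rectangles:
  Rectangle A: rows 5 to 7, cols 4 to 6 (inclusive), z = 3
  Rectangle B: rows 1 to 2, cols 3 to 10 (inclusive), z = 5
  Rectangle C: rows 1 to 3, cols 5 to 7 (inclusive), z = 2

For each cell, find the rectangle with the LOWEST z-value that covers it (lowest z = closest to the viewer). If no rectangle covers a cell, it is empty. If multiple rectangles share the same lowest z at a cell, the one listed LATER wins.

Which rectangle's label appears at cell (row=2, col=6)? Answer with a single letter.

Answer: C

Derivation:
Check cell (2,6):
  A: rows 5-7 cols 4-6 -> outside (row miss)
  B: rows 1-2 cols 3-10 z=5 -> covers; best now B (z=5)
  C: rows 1-3 cols 5-7 z=2 -> covers; best now C (z=2)
Winner: C at z=2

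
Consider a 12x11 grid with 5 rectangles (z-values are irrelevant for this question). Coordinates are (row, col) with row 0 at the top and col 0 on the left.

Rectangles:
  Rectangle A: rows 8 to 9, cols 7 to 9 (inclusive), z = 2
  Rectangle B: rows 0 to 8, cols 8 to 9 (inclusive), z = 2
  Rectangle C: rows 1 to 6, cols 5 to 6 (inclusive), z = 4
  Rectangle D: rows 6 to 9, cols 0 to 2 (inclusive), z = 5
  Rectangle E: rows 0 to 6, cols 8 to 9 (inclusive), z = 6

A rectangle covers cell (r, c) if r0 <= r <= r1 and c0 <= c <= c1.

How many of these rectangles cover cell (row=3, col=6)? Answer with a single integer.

Check cell (3,6):
  A: rows 8-9 cols 7-9 -> outside (row miss)
  B: rows 0-8 cols 8-9 -> outside (col miss)
  C: rows 1-6 cols 5-6 -> covers
  D: rows 6-9 cols 0-2 -> outside (row miss)
  E: rows 0-6 cols 8-9 -> outside (col miss)
Count covering = 1

Answer: 1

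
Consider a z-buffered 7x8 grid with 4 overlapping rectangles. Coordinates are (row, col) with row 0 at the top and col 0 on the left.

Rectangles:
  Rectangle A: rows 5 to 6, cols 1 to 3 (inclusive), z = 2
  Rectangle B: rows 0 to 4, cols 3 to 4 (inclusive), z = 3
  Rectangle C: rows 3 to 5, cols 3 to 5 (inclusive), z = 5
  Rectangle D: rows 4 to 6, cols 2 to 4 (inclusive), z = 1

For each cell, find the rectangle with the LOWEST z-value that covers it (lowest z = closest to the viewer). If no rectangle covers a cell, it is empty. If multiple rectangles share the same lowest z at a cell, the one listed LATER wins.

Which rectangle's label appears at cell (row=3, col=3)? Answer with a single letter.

Check cell (3,3):
  A: rows 5-6 cols 1-3 -> outside (row miss)
  B: rows 0-4 cols 3-4 z=3 -> covers; best now B (z=3)
  C: rows 3-5 cols 3-5 z=5 -> covers; best now B (z=3)
  D: rows 4-6 cols 2-4 -> outside (row miss)
Winner: B at z=3

Answer: B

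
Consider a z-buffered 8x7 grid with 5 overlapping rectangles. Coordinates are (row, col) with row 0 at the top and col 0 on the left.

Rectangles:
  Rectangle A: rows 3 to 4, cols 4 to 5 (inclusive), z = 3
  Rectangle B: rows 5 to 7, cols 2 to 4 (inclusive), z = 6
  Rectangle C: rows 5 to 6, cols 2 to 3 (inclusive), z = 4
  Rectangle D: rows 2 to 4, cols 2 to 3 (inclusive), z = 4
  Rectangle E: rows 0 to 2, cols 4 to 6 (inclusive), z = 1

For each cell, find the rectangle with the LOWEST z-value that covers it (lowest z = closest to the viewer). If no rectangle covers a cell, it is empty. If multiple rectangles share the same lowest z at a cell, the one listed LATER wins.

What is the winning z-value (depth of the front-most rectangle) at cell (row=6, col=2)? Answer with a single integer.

Check cell (6,2):
  A: rows 3-4 cols 4-5 -> outside (row miss)
  B: rows 5-7 cols 2-4 z=6 -> covers; best now B (z=6)
  C: rows 5-6 cols 2-3 z=4 -> covers; best now C (z=4)
  D: rows 2-4 cols 2-3 -> outside (row miss)
  E: rows 0-2 cols 4-6 -> outside (row miss)
Winner: C at z=4

Answer: 4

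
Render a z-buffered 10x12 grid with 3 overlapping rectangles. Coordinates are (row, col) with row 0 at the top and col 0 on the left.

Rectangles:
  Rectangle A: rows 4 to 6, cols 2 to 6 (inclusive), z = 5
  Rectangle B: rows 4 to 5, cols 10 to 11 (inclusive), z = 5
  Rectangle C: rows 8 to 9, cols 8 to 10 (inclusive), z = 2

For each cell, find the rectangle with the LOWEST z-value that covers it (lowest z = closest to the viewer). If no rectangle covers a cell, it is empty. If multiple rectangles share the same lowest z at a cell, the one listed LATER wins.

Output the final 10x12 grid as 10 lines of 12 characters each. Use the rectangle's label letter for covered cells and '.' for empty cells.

............
............
............
............
..AAAAA...BB
..AAAAA...BB
..AAAAA.....
............
........CCC.
........CCC.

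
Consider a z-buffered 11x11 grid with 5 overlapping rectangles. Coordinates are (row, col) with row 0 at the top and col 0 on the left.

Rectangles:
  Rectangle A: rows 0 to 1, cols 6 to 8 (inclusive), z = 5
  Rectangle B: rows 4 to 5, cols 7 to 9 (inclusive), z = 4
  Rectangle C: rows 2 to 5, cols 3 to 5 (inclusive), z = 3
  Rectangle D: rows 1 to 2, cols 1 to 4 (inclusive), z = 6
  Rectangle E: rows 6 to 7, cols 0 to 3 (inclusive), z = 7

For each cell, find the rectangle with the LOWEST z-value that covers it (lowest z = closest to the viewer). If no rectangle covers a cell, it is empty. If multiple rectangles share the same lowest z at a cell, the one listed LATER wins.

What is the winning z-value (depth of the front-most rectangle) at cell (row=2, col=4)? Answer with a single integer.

Check cell (2,4):
  A: rows 0-1 cols 6-8 -> outside (row miss)
  B: rows 4-5 cols 7-9 -> outside (row miss)
  C: rows 2-5 cols 3-5 z=3 -> covers; best now C (z=3)
  D: rows 1-2 cols 1-4 z=6 -> covers; best now C (z=3)
  E: rows 6-7 cols 0-3 -> outside (row miss)
Winner: C at z=3

Answer: 3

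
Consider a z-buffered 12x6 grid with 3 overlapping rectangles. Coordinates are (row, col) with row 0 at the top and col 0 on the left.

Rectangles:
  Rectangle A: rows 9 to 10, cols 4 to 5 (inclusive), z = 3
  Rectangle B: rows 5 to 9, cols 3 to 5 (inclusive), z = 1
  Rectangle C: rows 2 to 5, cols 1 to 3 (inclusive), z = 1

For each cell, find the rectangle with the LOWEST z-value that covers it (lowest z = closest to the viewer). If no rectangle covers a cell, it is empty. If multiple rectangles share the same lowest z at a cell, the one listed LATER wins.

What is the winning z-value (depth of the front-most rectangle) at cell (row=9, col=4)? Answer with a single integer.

Check cell (9,4):
  A: rows 9-10 cols 4-5 z=3 -> covers; best now A (z=3)
  B: rows 5-9 cols 3-5 z=1 -> covers; best now B (z=1)
  C: rows 2-5 cols 1-3 -> outside (row miss)
Winner: B at z=1

Answer: 1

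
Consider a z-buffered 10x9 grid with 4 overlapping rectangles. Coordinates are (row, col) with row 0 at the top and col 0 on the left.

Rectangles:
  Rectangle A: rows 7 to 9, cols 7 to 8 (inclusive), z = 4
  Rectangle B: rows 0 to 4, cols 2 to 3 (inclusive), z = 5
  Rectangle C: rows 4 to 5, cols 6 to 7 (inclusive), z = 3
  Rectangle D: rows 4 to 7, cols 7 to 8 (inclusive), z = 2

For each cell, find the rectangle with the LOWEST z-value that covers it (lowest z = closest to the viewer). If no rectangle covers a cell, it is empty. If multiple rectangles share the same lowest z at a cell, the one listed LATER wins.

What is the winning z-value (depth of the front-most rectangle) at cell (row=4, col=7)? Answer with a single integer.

Answer: 2

Derivation:
Check cell (4,7):
  A: rows 7-9 cols 7-8 -> outside (row miss)
  B: rows 0-4 cols 2-3 -> outside (col miss)
  C: rows 4-5 cols 6-7 z=3 -> covers; best now C (z=3)
  D: rows 4-7 cols 7-8 z=2 -> covers; best now D (z=2)
Winner: D at z=2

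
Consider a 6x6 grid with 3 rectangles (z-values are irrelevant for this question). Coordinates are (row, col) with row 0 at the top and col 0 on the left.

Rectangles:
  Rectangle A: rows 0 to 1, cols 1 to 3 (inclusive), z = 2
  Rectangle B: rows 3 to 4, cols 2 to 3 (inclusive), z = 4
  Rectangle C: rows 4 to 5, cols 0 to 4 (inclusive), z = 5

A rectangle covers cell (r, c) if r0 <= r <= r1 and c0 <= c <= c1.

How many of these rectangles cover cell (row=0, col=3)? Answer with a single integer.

Check cell (0,3):
  A: rows 0-1 cols 1-3 -> covers
  B: rows 3-4 cols 2-3 -> outside (row miss)
  C: rows 4-5 cols 0-4 -> outside (row miss)
Count covering = 1

Answer: 1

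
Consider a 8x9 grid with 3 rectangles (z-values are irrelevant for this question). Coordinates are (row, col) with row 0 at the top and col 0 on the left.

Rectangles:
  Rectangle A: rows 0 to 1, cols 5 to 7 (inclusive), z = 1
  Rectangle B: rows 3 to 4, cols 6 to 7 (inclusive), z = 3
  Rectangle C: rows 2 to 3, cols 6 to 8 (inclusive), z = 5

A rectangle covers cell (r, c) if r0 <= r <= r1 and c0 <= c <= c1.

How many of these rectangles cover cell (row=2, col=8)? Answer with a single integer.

Check cell (2,8):
  A: rows 0-1 cols 5-7 -> outside (row miss)
  B: rows 3-4 cols 6-7 -> outside (row miss)
  C: rows 2-3 cols 6-8 -> covers
Count covering = 1

Answer: 1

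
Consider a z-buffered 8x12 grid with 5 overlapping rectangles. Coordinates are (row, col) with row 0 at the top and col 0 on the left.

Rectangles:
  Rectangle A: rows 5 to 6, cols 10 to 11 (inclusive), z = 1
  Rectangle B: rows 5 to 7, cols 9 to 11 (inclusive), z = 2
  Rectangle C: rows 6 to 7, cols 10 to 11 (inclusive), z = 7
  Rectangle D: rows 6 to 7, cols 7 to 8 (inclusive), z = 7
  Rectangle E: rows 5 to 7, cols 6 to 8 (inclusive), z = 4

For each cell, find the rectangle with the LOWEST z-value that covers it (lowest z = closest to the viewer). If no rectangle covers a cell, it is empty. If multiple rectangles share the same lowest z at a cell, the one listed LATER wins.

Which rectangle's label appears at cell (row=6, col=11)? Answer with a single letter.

Answer: A

Derivation:
Check cell (6,11):
  A: rows 5-6 cols 10-11 z=1 -> covers; best now A (z=1)
  B: rows 5-7 cols 9-11 z=2 -> covers; best now A (z=1)
  C: rows 6-7 cols 10-11 z=7 -> covers; best now A (z=1)
  D: rows 6-7 cols 7-8 -> outside (col miss)
  E: rows 5-7 cols 6-8 -> outside (col miss)
Winner: A at z=1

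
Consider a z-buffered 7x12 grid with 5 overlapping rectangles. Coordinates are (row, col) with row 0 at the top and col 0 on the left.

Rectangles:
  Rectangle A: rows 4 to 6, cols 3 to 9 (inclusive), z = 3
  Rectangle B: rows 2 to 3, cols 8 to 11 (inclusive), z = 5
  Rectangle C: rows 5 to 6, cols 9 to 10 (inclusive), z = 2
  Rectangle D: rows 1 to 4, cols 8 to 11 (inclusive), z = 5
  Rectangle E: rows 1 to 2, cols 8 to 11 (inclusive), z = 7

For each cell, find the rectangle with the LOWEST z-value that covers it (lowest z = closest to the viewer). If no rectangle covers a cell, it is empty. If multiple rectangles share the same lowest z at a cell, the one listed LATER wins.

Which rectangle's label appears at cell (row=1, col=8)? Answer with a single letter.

Check cell (1,8):
  A: rows 4-6 cols 3-9 -> outside (row miss)
  B: rows 2-3 cols 8-11 -> outside (row miss)
  C: rows 5-6 cols 9-10 -> outside (row miss)
  D: rows 1-4 cols 8-11 z=5 -> covers; best now D (z=5)
  E: rows 1-2 cols 8-11 z=7 -> covers; best now D (z=5)
Winner: D at z=5

Answer: D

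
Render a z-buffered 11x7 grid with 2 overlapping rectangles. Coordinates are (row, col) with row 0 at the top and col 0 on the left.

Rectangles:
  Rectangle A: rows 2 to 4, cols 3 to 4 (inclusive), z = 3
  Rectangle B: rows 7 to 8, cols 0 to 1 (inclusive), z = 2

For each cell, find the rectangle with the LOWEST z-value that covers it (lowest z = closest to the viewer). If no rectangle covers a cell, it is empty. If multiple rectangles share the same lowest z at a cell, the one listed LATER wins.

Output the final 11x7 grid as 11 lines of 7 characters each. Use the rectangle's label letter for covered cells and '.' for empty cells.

.......
.......
...AA..
...AA..
...AA..
.......
.......
BB.....
BB.....
.......
.......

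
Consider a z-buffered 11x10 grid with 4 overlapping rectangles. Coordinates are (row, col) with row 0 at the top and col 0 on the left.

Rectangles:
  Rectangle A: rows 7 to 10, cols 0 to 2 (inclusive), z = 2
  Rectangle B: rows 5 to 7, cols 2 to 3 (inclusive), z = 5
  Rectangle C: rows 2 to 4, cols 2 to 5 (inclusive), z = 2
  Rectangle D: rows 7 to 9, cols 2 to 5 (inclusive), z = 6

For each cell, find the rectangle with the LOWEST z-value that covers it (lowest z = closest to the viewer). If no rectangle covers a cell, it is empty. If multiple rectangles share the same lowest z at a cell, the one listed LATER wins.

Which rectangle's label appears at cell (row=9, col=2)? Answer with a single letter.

Check cell (9,2):
  A: rows 7-10 cols 0-2 z=2 -> covers; best now A (z=2)
  B: rows 5-7 cols 2-3 -> outside (row miss)
  C: rows 2-4 cols 2-5 -> outside (row miss)
  D: rows 7-9 cols 2-5 z=6 -> covers; best now A (z=2)
Winner: A at z=2

Answer: A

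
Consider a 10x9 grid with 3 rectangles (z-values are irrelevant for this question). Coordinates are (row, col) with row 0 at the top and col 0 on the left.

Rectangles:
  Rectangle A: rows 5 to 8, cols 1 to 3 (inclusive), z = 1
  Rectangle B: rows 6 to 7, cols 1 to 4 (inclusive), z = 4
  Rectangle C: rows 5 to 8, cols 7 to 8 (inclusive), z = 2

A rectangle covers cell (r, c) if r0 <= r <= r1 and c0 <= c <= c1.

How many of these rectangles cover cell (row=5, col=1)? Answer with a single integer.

Check cell (5,1):
  A: rows 5-8 cols 1-3 -> covers
  B: rows 6-7 cols 1-4 -> outside (row miss)
  C: rows 5-8 cols 7-8 -> outside (col miss)
Count covering = 1

Answer: 1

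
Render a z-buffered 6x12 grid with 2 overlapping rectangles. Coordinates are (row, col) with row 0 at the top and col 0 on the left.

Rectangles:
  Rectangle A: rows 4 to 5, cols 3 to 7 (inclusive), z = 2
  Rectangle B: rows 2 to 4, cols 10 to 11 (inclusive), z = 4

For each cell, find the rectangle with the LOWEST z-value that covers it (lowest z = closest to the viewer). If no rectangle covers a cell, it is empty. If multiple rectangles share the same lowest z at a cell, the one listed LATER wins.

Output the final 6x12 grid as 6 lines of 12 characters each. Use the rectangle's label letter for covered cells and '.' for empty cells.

............
............
..........BB
..........BB
...AAAAA..BB
...AAAAA....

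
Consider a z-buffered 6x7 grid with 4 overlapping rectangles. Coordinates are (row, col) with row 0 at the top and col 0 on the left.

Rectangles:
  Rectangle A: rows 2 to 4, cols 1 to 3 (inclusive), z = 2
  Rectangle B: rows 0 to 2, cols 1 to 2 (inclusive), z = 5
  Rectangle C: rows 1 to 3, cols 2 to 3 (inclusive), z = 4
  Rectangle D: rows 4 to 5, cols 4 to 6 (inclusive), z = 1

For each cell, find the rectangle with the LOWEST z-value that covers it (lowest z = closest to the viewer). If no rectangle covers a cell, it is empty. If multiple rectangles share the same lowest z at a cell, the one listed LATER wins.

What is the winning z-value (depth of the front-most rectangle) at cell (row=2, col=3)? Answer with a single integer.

Check cell (2,3):
  A: rows 2-4 cols 1-3 z=2 -> covers; best now A (z=2)
  B: rows 0-2 cols 1-2 -> outside (col miss)
  C: rows 1-3 cols 2-3 z=4 -> covers; best now A (z=2)
  D: rows 4-5 cols 4-6 -> outside (row miss)
Winner: A at z=2

Answer: 2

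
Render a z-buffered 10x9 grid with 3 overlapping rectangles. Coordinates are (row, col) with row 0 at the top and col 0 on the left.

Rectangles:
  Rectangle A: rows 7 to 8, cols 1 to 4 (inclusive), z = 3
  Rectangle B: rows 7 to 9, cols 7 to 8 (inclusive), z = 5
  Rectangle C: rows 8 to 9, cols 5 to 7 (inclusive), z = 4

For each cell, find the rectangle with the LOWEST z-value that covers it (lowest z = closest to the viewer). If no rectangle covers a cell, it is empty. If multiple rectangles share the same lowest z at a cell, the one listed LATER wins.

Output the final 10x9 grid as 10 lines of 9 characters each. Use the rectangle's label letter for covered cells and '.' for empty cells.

.........
.........
.........
.........
.........
.........
.........
.AAAA..BB
.AAAACCCB
.....CCCB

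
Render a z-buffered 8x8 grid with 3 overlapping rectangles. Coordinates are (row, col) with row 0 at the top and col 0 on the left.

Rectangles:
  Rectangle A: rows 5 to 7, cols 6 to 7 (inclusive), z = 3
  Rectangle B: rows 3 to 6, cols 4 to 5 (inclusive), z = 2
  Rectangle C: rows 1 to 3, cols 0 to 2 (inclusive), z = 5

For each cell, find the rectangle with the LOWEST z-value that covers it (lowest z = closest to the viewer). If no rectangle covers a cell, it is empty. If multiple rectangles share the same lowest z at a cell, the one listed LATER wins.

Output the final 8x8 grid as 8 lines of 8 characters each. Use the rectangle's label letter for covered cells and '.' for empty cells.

........
CCC.....
CCC.....
CCC.BB..
....BB..
....BBAA
....BBAA
......AA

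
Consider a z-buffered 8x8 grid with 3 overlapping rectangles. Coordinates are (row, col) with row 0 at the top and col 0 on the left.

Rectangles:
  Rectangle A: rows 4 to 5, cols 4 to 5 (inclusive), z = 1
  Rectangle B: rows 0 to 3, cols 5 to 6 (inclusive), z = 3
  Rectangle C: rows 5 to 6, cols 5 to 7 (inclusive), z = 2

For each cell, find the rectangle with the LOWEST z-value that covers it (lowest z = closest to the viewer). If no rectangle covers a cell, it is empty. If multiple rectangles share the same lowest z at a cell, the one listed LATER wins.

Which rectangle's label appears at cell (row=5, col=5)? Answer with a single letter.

Check cell (5,5):
  A: rows 4-5 cols 4-5 z=1 -> covers; best now A (z=1)
  B: rows 0-3 cols 5-6 -> outside (row miss)
  C: rows 5-6 cols 5-7 z=2 -> covers; best now A (z=1)
Winner: A at z=1

Answer: A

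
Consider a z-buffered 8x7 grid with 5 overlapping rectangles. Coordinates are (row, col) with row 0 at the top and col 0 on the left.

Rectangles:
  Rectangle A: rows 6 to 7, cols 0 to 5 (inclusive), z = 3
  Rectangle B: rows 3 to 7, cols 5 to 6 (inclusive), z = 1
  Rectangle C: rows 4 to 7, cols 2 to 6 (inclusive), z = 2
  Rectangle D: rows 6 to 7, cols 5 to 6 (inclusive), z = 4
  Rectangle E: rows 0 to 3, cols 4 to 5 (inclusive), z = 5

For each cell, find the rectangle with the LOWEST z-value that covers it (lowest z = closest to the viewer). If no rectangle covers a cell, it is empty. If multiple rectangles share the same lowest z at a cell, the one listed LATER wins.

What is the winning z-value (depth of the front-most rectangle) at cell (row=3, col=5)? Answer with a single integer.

Check cell (3,5):
  A: rows 6-7 cols 0-5 -> outside (row miss)
  B: rows 3-7 cols 5-6 z=1 -> covers; best now B (z=1)
  C: rows 4-7 cols 2-6 -> outside (row miss)
  D: rows 6-7 cols 5-6 -> outside (row miss)
  E: rows 0-3 cols 4-5 z=5 -> covers; best now B (z=1)
Winner: B at z=1

Answer: 1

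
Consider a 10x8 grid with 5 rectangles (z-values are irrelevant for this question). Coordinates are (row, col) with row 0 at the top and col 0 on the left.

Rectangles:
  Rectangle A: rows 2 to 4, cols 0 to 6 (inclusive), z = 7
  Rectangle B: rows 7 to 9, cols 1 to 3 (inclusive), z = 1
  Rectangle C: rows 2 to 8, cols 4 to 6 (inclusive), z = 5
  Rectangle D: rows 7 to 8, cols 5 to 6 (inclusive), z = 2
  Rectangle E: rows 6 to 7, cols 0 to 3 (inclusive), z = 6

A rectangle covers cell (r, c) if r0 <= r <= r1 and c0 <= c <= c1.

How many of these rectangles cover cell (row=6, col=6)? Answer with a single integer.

Answer: 1

Derivation:
Check cell (6,6):
  A: rows 2-4 cols 0-6 -> outside (row miss)
  B: rows 7-9 cols 1-3 -> outside (row miss)
  C: rows 2-8 cols 4-6 -> covers
  D: rows 7-8 cols 5-6 -> outside (row miss)
  E: rows 6-7 cols 0-3 -> outside (col miss)
Count covering = 1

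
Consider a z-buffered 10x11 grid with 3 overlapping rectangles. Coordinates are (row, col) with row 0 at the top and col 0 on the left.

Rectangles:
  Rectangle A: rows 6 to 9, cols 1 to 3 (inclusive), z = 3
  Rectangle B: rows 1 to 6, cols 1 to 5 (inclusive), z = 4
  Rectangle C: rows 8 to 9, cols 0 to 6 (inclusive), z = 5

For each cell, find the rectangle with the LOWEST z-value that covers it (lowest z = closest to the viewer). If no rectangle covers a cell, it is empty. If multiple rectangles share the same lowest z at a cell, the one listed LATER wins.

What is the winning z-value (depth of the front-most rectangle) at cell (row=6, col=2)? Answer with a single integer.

Answer: 3

Derivation:
Check cell (6,2):
  A: rows 6-9 cols 1-3 z=3 -> covers; best now A (z=3)
  B: rows 1-6 cols 1-5 z=4 -> covers; best now A (z=3)
  C: rows 8-9 cols 0-6 -> outside (row miss)
Winner: A at z=3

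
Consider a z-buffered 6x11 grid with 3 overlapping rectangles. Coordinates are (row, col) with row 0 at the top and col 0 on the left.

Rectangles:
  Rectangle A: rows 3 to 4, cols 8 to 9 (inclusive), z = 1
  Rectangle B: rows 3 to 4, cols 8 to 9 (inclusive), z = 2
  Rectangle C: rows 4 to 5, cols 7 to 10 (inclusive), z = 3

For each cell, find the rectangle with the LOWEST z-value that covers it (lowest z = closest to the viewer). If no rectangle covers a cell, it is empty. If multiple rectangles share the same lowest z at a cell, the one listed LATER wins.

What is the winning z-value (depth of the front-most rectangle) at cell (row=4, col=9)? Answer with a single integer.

Check cell (4,9):
  A: rows 3-4 cols 8-9 z=1 -> covers; best now A (z=1)
  B: rows 3-4 cols 8-9 z=2 -> covers; best now A (z=1)
  C: rows 4-5 cols 7-10 z=3 -> covers; best now A (z=1)
Winner: A at z=1

Answer: 1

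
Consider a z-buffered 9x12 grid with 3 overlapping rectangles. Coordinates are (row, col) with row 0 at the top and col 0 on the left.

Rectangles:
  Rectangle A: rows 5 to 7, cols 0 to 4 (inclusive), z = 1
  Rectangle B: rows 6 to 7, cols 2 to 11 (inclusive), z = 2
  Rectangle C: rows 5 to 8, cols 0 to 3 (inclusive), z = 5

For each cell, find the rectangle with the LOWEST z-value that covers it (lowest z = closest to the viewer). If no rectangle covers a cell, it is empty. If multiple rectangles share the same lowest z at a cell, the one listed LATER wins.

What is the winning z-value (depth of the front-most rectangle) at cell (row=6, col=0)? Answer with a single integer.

Answer: 1

Derivation:
Check cell (6,0):
  A: rows 5-7 cols 0-4 z=1 -> covers; best now A (z=1)
  B: rows 6-7 cols 2-11 -> outside (col miss)
  C: rows 5-8 cols 0-3 z=5 -> covers; best now A (z=1)
Winner: A at z=1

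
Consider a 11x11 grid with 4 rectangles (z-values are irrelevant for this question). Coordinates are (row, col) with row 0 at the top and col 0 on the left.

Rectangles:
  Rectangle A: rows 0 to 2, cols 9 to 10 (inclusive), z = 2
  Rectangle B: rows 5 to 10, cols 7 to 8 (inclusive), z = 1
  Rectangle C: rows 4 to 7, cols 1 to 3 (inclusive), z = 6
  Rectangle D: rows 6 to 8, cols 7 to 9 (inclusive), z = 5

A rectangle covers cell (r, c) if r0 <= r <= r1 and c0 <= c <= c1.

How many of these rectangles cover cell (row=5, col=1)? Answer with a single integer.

Answer: 1

Derivation:
Check cell (5,1):
  A: rows 0-2 cols 9-10 -> outside (row miss)
  B: rows 5-10 cols 7-8 -> outside (col miss)
  C: rows 4-7 cols 1-3 -> covers
  D: rows 6-8 cols 7-9 -> outside (row miss)
Count covering = 1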